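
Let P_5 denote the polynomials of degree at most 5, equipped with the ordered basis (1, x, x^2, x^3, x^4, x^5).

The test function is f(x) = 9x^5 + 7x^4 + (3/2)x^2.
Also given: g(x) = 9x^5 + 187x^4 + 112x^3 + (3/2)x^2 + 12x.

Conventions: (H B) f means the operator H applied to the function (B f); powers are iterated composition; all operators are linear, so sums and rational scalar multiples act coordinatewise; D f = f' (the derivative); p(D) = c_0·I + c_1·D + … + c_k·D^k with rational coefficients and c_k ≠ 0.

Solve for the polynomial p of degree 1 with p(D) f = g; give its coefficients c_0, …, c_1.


D^0 f = 9x^5 + 7x^4 + (3/2)x^2
D^1 f = 45x^4 + 28x^3 + 3x
matching coefficients of g against c_0 f + c_1 Df + … from the top degree down determines the c_i
solution: c_0 = 1, c_1 = 4

p(D) = I + 4·D, i.e. c_0 = 1, c_1 = 4


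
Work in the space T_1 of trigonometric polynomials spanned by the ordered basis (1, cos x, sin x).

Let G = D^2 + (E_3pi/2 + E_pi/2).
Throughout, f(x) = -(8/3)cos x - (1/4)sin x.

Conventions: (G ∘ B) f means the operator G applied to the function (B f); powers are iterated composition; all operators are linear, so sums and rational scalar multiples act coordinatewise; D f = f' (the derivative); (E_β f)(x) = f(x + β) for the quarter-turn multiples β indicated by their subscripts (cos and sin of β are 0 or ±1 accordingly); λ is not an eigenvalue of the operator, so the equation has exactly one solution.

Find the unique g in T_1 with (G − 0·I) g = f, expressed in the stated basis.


write g with unknown coordinates in the stated basis and equate coefficients in (G − 0·I) g = f
solving from the highest basis element down gives g = (8/3)cos x + (1/4)sin x
check: G g = -(8/3)cos x - (1/4)sin x
so G g − 0·g = -(8/3)cos x - (1/4)sin x = f ✓

the image equals g(x) = (8/3)cos x + (1/4)sin x


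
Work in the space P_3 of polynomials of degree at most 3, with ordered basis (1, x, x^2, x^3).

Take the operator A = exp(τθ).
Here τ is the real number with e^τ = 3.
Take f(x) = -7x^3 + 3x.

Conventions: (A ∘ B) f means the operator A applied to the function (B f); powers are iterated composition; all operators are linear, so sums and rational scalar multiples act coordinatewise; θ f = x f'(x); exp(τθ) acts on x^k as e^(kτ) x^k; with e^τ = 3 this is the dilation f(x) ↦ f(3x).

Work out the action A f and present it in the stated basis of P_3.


exp(τθ) x^k = e^(kτ) x^k; with e^τ = 3 this sends x^k to 3^k x^k
x ↦ 3 x
x^3 ↦ 27 x^3
applying this coordinatewise to f: exp(τθ) f = -189x^3 + 9x

g(x) = -189x^3 + 9x


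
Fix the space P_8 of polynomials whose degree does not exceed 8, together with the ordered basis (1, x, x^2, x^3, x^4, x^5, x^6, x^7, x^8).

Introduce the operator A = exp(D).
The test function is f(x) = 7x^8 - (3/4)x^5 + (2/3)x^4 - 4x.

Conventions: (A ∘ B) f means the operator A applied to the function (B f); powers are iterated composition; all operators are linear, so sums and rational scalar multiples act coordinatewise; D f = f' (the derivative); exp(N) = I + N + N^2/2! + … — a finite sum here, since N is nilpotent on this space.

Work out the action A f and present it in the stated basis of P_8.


g(x) = 7x^8 + 56x^7 + 196x^6 + (1565/4)x^5 + (5843/12)x^4 + (2323/6)x^3 + (385/2)x^2 + (611/12)x + 35/12

order-1 term: 56x^7 - (15/4)x^4 + (8/3)x^3 - 4
order-2 term: 196x^6 - (15/2)x^3 + 4x^2
order-3 term: 392x^5 - (15/2)x^2 + (8/3)x
order-4 term: 490x^4 - (15/4)x + 2/3
order-5 term: 392x^3 - 3/4
order-6 term: 196x^2
order-7 term: 56x
order-8 term: 7
the series for exp(D) f terminates at order 8
exp(D) f = 7x^8 + 56x^7 + 196x^6 + (1565/4)x^5 + (5843/12)x^4 + (2323/6)x^3 + (385/2)x^2 + (611/12)x + 35/12


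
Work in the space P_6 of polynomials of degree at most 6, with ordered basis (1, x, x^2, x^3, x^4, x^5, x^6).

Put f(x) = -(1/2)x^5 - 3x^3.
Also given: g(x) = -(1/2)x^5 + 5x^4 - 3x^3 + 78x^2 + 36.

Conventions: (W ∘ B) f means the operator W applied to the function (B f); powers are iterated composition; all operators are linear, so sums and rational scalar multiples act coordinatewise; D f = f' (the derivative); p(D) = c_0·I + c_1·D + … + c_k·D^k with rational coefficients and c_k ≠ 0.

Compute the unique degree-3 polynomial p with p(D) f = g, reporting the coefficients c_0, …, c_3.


c_0 = 1, c_1 = -2, c_2 = 0, c_3 = -2

D^0 f = -(1/2)x^5 - 3x^3
D^1 f = -(5/2)x^4 - 9x^2
D^2 f = -10x^3 - 18x
D^3 f = -30x^2 - 18
matching coefficients of g against c_0 f + c_1 Df + … from the top degree down determines the c_i
solution: c_0 = 1, c_1 = -2, c_2 = 0, c_3 = -2


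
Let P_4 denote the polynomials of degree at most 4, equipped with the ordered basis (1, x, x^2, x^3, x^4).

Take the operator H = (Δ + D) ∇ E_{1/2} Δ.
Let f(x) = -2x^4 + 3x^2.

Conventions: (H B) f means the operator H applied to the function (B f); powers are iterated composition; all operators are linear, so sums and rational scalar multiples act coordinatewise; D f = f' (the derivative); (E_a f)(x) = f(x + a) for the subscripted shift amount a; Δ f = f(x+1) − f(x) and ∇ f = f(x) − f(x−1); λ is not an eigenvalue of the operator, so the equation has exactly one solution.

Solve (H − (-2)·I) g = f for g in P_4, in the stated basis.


g(x) = -x^4 + (3/2)x^2 + 24x + 18

write g with unknown coordinates in the stated basis and equate coefficients in (H − (-2)·I) g = f
solving from the highest basis element down gives g = -x^4 + (3/2)x^2 + 24x + 18
check: H g = -48x - 36
so H g − (-2)·g = -2x^4 + 3x^2 = f ✓


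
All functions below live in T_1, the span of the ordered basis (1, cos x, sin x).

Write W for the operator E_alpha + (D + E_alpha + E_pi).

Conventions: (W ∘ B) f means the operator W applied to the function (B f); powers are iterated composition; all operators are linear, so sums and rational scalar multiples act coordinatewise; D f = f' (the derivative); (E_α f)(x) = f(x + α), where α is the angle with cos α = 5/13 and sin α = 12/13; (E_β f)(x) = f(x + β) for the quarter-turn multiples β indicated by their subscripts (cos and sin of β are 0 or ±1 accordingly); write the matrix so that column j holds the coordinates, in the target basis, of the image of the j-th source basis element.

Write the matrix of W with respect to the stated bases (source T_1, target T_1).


image of 1: 3
image of cos x: -(3/13)cos x - (37/13)sin x
image of sin x: (37/13)cos x - (3/13)sin x
each image's coordinates form column j of the matrix

the matrix is [[3, 0, 0]; [0, -3/13, 37/13]; [0, -37/13, -3/13]] (rows listed top to bottom)


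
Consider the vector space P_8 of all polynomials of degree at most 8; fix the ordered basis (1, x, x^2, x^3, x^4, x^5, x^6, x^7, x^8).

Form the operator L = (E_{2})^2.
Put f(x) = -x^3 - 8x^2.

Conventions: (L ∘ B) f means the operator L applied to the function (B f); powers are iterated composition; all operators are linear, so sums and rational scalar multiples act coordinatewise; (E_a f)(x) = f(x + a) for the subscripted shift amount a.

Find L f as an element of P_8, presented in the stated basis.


E_{2} f = -x^3 - 14x^2 - 44x - 40
E_{2} E_{2} f = -x^3 - 20x^2 - 112x - 192

g(x) = -x^3 - 20x^2 - 112x - 192


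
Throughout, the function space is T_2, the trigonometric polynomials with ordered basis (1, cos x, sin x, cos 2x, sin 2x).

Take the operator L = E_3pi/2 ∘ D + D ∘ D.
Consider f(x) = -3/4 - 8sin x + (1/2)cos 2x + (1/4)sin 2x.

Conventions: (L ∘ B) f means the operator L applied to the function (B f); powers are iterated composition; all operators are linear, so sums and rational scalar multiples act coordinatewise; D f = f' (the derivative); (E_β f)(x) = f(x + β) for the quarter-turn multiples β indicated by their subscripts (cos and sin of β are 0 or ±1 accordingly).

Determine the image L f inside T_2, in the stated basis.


D f = -8cos x + (1/2)cos 2x - sin 2x
E_3pi/2 D f = -8sin x - (1/2)cos 2x + sin 2x
D f = -8cos x + (1/2)cos 2x - sin 2x
D D f = 8sin x - 2cos 2x - sin 2x
(E_3pi/2 ∘ D + D ∘ D) f = -(5/2)cos 2x

g(x) = -(5/2)cos 2x


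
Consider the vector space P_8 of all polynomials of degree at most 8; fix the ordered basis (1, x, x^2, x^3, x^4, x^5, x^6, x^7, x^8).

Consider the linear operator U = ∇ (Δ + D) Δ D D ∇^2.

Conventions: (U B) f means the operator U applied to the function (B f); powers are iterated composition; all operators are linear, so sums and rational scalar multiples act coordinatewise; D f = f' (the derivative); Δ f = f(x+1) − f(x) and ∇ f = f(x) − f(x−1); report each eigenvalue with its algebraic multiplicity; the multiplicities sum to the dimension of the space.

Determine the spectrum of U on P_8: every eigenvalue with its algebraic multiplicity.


image of 1: 0
image of x: 0
image of x^2: 0
image of x^3: 0
image of x^4: 0
image of x^5: 0
image of x^6: 0
image of x^7: 10080
image of x^8: 80640x - 60480
the matrix is upper triangular; its diagonal is (0, 0, 0, 0, 0, 0, 0, 0, 0)
for a triangular matrix the eigenvalues are the diagonal entries, with algebraic multiplicity their repetition count

λ = 0 (multiplicity 9)


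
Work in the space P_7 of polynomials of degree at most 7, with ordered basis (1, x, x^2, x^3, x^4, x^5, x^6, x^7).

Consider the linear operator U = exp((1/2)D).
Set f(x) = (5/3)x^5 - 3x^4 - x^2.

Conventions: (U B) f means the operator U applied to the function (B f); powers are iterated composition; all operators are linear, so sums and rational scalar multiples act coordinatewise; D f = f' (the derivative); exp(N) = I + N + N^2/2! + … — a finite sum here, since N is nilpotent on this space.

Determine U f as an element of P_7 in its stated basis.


g(x) = (5/3)x^5 + (7/6)x^4 - (11/6)x^3 - (41/12)x^2 - (95/48)x - 37/96

order-1 term: (25/6)x^4 - 6x^3 - x
order-2 term: (25/6)x^3 - (9/2)x^2 - 1/4
order-3 term: (25/12)x^2 - (3/2)x
order-4 term: (25/48)x - 3/16
order-5 term: 5/96
the series for exp((1/2)D) f terminates at order 5
exp((1/2)D) f = (5/3)x^5 + (7/6)x^4 - (11/6)x^3 - (41/12)x^2 - (95/48)x - 37/96


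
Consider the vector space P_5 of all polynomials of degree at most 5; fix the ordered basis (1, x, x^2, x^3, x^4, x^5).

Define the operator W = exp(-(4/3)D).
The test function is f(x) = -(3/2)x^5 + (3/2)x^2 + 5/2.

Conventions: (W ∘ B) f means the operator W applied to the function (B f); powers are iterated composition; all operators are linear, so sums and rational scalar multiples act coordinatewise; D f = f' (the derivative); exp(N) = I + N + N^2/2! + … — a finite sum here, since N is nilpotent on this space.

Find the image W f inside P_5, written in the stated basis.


order-1 term: 10x^4 - 4x
order-2 term: -(80/3)x^3 + 8/3
order-3 term: (320/9)x^2
order-4 term: -(640/27)x
order-5 term: 512/81
the series for exp(-(4/3)D) f terminates at order 5
exp(-(4/3)D) f = -(3/2)x^5 + 10x^4 - (80/3)x^3 + (667/18)x^2 - (748/27)x + 1861/162

the image equals g(x) = -(3/2)x^5 + 10x^4 - (80/3)x^3 + (667/18)x^2 - (748/27)x + 1861/162


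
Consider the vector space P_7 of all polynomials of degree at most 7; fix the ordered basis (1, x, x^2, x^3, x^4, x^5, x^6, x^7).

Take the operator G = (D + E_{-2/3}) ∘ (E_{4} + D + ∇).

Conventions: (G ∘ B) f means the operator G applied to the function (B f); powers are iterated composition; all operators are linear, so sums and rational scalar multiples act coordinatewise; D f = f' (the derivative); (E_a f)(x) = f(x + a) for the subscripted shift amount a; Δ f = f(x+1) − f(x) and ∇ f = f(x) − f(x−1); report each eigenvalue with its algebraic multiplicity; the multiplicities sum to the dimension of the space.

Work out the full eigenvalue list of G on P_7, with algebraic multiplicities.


λ = 1 (multiplicity 8)

image of 1: 1
image of x: x + 19/3
image of x^2: x^2 + (38/3)x + 175/9
image of x^3: x^3 + 19x^2 + (175/3)x + 2368/27
image of x^4: x^4 + (76/3)x^3 + (350/3)x^2 + (9472/27)x + 30355/81
image of x^5: x^5 + (95/3)x^4 + (1750/9)x^3 + (23680/27)x^2 + (151775/81)x + 413158/243
image of x^6: x^6 + 38x^5 + (875/3)x^4 + (47360/27)x^3 + (151775/27)x^2 + (826316/81)x + 5467213/729
image of x^7: x^7 + (133/3)x^6 + (1225/3)x^5 + (82880/27)x^4 + (1062425/81)x^3 + (2892106/81)x^2 + (38270491/729)x + 72769696/2187
the matrix is upper triangular; its diagonal is (1, 1, 1, 1, 1, 1, 1, 1)
for a triangular matrix the eigenvalues are the diagonal entries, with algebraic multiplicity their repetition count


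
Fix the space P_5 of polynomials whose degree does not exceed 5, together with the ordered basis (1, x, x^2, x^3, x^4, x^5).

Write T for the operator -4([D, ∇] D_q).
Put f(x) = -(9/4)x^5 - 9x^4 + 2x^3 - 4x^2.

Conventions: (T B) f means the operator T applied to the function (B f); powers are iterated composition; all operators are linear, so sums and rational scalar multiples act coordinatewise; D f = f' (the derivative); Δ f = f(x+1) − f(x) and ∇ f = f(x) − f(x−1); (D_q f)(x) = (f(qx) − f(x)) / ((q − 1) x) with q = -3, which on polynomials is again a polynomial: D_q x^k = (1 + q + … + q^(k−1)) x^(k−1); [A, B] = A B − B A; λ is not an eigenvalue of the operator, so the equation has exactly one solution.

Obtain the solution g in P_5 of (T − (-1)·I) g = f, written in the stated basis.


write g with unknown coordinates in the stated basis and equate coefficients in (T − (-1)·I) g = f
solving from the highest basis element down gives g = -(9/4)x^5 - 9x^4 + 2x^3 - 4x^2
check: T g = 0
so T g − (-1)·g = -(9/4)x^5 - 9x^4 + 2x^3 - 4x^2 = f ✓

the image equals g(x) = -(9/4)x^5 - 9x^4 + 2x^3 - 4x^2


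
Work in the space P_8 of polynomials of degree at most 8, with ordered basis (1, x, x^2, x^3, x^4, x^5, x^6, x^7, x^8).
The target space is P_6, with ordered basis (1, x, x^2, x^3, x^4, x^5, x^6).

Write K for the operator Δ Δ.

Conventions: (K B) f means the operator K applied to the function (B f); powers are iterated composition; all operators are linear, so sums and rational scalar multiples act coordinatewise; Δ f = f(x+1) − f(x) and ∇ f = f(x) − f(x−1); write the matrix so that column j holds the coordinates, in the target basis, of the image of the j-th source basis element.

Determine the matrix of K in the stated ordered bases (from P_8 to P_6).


the matrix is [[0, 0, 2, 6, 14, 30, 62, 126, 254]; [0, 0, 0, 6, 24, 70, 180, 434, 1008]; [0, 0, 0, 0, 12, 60, 210, 630, 1736]; [0, 0, 0, 0, 0, 20, 120, 490, 1680]; [0, 0, 0, 0, 0, 0, 30, 210, 980]; [0, 0, 0, 0, 0, 0, 0, 42, 336]; [0, 0, 0, 0, 0, 0, 0, 0, 56]] (rows listed top to bottom)

image of 1: 0
image of x: 0
image of x^2: 2
image of x^3: 6x + 6
image of x^4: 12x^2 + 24x + 14
image of x^5: 20x^3 + 60x^2 + 70x + 30
image of x^6: 30x^4 + 120x^3 + 210x^2 + 180x + 62
image of x^7: 42x^5 + 210x^4 + 490x^3 + 630x^2 + 434x + 126
image of x^8: 56x^6 + 336x^5 + 980x^4 + 1680x^3 + 1736x^2 + 1008x + 254
each image's coordinates form column j of the matrix


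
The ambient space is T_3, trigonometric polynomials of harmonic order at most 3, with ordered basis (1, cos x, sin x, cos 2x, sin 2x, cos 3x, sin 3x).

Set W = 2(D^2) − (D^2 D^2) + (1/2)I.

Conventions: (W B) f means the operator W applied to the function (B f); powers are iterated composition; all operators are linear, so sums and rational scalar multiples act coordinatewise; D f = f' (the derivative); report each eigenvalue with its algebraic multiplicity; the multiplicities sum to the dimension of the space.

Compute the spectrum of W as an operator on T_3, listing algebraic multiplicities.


image of 1: 1/2
image of cos x: -(5/2)cos x
image of sin x: -(5/2)sin x
image of cos 2x: -(47/2)cos 2x
image of sin 2x: -(47/2)sin 2x
image of cos 3x: -(197/2)cos 3x
image of sin 3x: -(197/2)sin 3x
the matrix is diagonal; its diagonal is (1/2, -5/2, -5/2, -47/2, -47/2, -197/2, -197/2)
for a triangular matrix the eigenvalues are the diagonal entries, with algebraic multiplicity their repetition count

λ = -197/2 (multiplicity 2), λ = -47/2 (multiplicity 2), λ = -5/2 (multiplicity 2), λ = 1/2 (multiplicity 1)


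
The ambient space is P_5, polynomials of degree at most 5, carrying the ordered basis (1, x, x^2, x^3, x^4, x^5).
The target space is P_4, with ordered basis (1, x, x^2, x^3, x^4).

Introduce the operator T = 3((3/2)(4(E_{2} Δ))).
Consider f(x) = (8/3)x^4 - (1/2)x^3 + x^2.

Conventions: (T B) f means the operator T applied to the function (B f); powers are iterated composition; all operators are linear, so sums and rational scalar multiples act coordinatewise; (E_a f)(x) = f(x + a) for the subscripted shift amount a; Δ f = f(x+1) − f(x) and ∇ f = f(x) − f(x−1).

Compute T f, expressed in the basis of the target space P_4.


Δ f = (32/3)x^3 + (29/2)x^2 + (67/6)x + 19/6
E_{2} Δ f = (32/3)x^3 + (157/2)x^2 + (1183/6)x + 1013/6
(4(E_{2} Δ)) f = (128/3)x^3 + 314x^2 + (2366/3)x + 2026/3
((3/2)(4(E_{2} Δ))) f = 64x^3 + 471x^2 + 1183x + 1013
(3((3/2)(4(E_{2} Δ)))) f = 192x^3 + 1413x^2 + 3549x + 3039

g(x) = 192x^3 + 1413x^2 + 3549x + 3039


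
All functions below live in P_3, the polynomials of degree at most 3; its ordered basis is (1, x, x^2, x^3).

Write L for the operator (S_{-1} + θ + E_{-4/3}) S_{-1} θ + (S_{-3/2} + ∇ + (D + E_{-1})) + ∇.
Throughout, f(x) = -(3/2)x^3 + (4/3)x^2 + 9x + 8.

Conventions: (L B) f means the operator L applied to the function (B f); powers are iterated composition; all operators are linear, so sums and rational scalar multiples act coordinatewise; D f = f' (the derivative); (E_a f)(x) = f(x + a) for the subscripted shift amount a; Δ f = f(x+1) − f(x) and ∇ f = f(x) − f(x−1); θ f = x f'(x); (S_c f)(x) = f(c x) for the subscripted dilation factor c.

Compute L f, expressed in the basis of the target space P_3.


θ f = -(9/2)x^3 + (8/3)x^2 + 9x
S_{-1} θ f = (9/2)x^3 + (8/3)x^2 - 9x
S_{-1} S_{-1} θ f = -(9/2)x^3 + (8/3)x^2 + 9x
θ S_{-1} θ f = (27/2)x^3 + (16/3)x^2 - 9x
E_{-4/3} S_{-1} θ f = (9/2)x^3 - (46/3)x^2 + (71/9)x + 164/27
(S_{-1} + θ + E_{-4/3}) S_{-1} θ f = (27/2)x^3 - (22/3)x^2 + (71/9)x + 164/27
S_{-3/2} f = (81/16)x^3 + 3x^2 - (27/2)x + 8
∇ f = -(9/2)x^2 + (43/6)x + 37/6
D f = -(9/2)x^2 + (8/3)x + 9
E_{-1} f = -(3/2)x^3 + (35/6)x^2 + (11/6)x + 11/6
(D + E_{-1}) f = -(3/2)x^3 + (4/3)x^2 + (9/2)x + 65/6
(S_{-3/2} + ∇ + (D + E_{-1})) f = (57/16)x^3 - (1/6)x^2 - (11/6)x + 25
∇ f = -(9/2)x^2 + (43/6)x + 37/6
((S_{-1} + θ + E_{-4/3}) S_{-1} θ + (S_{-3/2} + ∇ + (D + E_{-1})) + ∇) f = (273/16)x^3 - 12x^2 + (119/9)x + 2011/54

the result is g(x) = (273/16)x^3 - 12x^2 + (119/9)x + 2011/54


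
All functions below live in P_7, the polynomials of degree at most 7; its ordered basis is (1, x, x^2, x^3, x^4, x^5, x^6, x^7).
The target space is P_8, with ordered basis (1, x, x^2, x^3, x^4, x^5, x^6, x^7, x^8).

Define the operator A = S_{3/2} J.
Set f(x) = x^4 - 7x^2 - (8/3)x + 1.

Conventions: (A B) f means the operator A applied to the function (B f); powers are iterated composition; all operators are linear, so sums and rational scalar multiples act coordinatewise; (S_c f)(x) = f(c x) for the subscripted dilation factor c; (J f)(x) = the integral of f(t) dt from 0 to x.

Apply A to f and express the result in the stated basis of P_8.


g(x) = (243/160)x^5 - (63/8)x^3 - 3x^2 + (3/2)x

J f = (1/5)x^5 - (7/3)x^3 - (4/3)x^2 + x
S_{3/2} J f = (243/160)x^5 - (63/8)x^3 - 3x^2 + (3/2)x


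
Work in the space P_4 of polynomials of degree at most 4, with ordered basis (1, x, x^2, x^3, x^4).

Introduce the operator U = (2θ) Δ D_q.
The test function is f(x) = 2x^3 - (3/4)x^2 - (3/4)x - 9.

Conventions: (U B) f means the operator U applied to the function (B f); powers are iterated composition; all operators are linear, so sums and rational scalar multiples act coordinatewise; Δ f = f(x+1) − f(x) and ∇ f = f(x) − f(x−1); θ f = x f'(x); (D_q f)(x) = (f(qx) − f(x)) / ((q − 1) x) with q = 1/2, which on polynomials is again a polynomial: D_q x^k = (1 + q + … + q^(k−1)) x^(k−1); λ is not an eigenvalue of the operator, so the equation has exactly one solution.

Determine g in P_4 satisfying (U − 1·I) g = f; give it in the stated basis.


write g with unknown coordinates in the stated basis and equate coefficients in (U − 1·I) g = f
solving from the highest basis element down gives g = -2x^3 + (3/4)x^2 - (53/4)x + 9
check: U g = -14x
so U g − 1·g = 2x^3 - (3/4)x^2 - (3/4)x - 9 = f ✓

g(x) = -2x^3 + (3/4)x^2 - (53/4)x + 9


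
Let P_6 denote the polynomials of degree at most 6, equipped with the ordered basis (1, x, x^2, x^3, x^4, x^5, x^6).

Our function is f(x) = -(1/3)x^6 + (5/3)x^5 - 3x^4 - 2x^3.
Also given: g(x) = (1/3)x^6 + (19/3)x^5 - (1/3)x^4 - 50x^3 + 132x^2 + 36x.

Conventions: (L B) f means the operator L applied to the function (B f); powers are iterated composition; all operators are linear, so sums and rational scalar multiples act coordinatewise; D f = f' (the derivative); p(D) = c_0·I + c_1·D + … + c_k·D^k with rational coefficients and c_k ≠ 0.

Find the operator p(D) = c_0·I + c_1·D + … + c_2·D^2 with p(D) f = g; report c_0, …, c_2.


D^0 f = -(1/3)x^6 + (5/3)x^5 - 3x^4 - 2x^3
D^1 f = -2x^5 + (25/3)x^4 - 12x^3 - 6x^2
D^2 f = -10x^4 + (100/3)x^3 - 36x^2 - 12x
matching coefficients of g against c_0 f + c_1 Df + … from the top degree down determines the c_i
solution: c_0 = -1, c_1 = -4, c_2 = -3

c_0 = -1, c_1 = -4, c_2 = -3


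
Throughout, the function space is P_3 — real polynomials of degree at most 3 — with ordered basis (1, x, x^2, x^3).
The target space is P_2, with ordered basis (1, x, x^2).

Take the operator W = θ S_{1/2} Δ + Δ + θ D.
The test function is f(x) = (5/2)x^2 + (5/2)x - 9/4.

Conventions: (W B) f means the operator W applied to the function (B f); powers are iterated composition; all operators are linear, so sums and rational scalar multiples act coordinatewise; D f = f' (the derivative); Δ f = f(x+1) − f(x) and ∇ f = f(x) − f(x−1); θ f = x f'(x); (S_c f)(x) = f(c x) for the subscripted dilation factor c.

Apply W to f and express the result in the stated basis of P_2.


the image equals g(x) = (25/2)x + 5

Δ f = 5x + 5
S_{1/2} Δ f = (5/2)x + 5
θ S_{1/2} Δ f = (5/2)x
Δ f = 5x + 5
D f = 5x + 5/2
θ D f = 5x
(θ S_{1/2} Δ + Δ + θ D) f = (25/2)x + 5


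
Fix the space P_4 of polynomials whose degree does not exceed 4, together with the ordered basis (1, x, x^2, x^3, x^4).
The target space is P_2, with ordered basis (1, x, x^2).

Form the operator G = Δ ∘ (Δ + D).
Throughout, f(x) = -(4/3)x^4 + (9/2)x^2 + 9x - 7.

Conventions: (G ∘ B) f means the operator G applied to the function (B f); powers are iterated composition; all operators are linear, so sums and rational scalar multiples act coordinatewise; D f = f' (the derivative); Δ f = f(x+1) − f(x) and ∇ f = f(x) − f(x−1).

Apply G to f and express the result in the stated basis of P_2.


the result is g(x) = -32x^2 - 48x - 6

Δ f = -(16/3)x^3 - 8x^2 + (11/3)x + 73/6
D f = -(16/3)x^3 + 9x + 9
(Δ + D) f = -(32/3)x^3 - 8x^2 + (38/3)x + 127/6
Δ (Δ + D) f = -32x^2 - 48x - 6


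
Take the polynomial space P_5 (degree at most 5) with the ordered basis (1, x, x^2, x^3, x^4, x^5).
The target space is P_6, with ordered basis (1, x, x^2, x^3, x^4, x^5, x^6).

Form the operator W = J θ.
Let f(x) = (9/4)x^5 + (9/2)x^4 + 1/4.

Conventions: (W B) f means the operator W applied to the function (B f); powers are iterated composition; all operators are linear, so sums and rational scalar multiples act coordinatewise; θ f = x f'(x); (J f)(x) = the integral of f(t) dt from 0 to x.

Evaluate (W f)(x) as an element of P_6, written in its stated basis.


g(x) = (15/8)x^6 + (18/5)x^5

θ f = (45/4)x^5 + 18x^4
J θ f = (15/8)x^6 + (18/5)x^5


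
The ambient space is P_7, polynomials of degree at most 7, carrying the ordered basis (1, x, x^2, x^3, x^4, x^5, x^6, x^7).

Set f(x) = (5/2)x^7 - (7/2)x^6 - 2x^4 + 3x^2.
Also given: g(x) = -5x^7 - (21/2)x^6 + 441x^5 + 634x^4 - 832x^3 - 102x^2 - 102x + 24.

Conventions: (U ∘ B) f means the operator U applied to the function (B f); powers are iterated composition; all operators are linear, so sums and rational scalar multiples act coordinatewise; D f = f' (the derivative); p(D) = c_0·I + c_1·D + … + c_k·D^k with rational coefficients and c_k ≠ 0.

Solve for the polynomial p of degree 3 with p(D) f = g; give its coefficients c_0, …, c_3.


c_0 = -2, c_1 = -1, c_2 = 4, c_3 = 2

D^0 f = (5/2)x^7 - (7/2)x^6 - 2x^4 + 3x^2
D^1 f = (35/2)x^6 - 21x^5 - 8x^3 + 6x
D^2 f = 105x^5 - 105x^4 - 24x^2 + 6
D^3 f = 525x^4 - 420x^3 - 48x
matching coefficients of g against c_0 f + c_1 Df + … from the top degree down determines the c_i
solution: c_0 = -2, c_1 = -1, c_2 = 4, c_3 = 2


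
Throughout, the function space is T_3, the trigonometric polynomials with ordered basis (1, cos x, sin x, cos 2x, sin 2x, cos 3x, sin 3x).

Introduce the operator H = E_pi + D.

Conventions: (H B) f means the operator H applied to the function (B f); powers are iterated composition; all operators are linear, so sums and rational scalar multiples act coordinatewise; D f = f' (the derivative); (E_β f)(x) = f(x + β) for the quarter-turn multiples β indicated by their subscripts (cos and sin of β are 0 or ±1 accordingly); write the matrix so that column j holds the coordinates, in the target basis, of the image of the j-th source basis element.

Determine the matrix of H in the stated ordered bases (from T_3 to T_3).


image of 1: 1
image of cos x: -cos x - sin x
image of sin x: cos x - sin x
image of cos 2x: cos 2x - 2sin 2x
image of sin 2x: 2cos 2x + sin 2x
image of cos 3x: -cos 3x - 3sin 3x
image of sin 3x: 3cos 3x - sin 3x
each image's coordinates form column j of the matrix

the matrix is [[1, 0, 0, 0, 0, 0, 0]; [0, -1, 1, 0, 0, 0, 0]; [0, -1, -1, 0, 0, 0, 0]; [0, 0, 0, 1, 2, 0, 0]; [0, 0, 0, -2, 1, 0, 0]; [0, 0, 0, 0, 0, -1, 3]; [0, 0, 0, 0, 0, -3, -1]] (rows listed top to bottom)


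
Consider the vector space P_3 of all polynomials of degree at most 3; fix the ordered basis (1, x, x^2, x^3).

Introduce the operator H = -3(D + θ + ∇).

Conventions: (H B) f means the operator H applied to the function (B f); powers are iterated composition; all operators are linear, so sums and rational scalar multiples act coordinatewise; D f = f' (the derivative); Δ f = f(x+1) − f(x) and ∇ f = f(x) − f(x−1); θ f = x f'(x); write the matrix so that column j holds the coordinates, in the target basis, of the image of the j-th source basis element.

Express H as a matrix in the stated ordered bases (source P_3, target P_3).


the matrix is [[0, -6, 3, -3]; [0, -3, -12, 9]; [0, 0, -6, -18]; [0, 0, 0, -9]] (rows listed top to bottom)

image of 1: 0
image of x: -3x - 6
image of x^2: -6x^2 - 12x + 3
image of x^3: -9x^3 - 18x^2 + 9x - 3
each image's coordinates form column j of the matrix


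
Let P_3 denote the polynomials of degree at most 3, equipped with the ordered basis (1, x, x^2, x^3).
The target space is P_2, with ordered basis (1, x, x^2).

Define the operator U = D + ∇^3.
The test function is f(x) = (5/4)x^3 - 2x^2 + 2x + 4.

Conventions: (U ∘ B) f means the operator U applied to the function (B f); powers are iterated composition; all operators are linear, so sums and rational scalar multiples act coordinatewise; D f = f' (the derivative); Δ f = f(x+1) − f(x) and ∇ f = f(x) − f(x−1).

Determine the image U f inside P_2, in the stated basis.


the result is g(x) = (15/4)x^2 - 4x + 19/2

D f = (15/4)x^2 - 4x + 2
∇ f = (15/4)x^2 - (31/4)x + 21/4
∇ ∇ f = (15/2)x - 23/2
∇ ∇ ∇ f = 15/2
(D + ∇^3) f = (15/4)x^2 - 4x + 19/2


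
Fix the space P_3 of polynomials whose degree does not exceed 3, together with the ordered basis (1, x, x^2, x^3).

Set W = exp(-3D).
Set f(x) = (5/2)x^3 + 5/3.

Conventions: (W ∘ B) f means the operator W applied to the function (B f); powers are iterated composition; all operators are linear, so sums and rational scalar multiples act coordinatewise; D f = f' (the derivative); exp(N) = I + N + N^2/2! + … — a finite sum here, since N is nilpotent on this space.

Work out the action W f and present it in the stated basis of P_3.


order-1 term: -(45/2)x^2
order-2 term: (135/2)x
order-3 term: -135/2
the series for exp(-3D) f terminates at order 3
exp(-3D) f = (5/2)x^3 - (45/2)x^2 + (135/2)x - 395/6

the image equals g(x) = (5/2)x^3 - (45/2)x^2 + (135/2)x - 395/6


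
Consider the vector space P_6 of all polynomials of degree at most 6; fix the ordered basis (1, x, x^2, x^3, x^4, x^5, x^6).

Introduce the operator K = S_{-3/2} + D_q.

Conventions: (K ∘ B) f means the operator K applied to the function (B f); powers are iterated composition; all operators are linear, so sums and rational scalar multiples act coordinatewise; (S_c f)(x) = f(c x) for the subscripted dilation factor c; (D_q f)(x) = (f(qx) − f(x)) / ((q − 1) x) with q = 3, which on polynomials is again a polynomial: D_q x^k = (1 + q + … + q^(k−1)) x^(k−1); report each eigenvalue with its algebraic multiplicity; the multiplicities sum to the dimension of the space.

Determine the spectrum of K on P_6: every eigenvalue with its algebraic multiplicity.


image of 1: 1
image of x: -(3/2)x + 1
image of x^2: (9/4)x^2 + 4x
image of x^3: -(27/8)x^3 + 13x^2
image of x^4: (81/16)x^4 + 40x^3
image of x^5: -(243/32)x^5 + 121x^4
image of x^6: (729/64)x^6 + 364x^5
the matrix is upper triangular; its diagonal is (1, -3/2, 9/4, -27/8, 81/16, -243/32, 729/64)
for a triangular matrix the eigenvalues are the diagonal entries, with algebraic multiplicity their repetition count

λ = -243/32 (multiplicity 1), λ = -27/8 (multiplicity 1), λ = -3/2 (multiplicity 1), λ = 1 (multiplicity 1), λ = 9/4 (multiplicity 1), λ = 81/16 (multiplicity 1), λ = 729/64 (multiplicity 1)


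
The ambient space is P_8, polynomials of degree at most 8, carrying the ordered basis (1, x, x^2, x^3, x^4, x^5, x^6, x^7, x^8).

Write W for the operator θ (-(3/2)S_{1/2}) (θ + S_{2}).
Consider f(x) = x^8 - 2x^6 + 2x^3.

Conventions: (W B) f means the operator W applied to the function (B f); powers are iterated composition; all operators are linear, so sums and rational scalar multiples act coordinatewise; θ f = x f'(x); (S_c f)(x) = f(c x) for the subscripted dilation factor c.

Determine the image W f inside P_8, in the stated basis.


g(x) = -(99/8)x^8 + (315/16)x^6 - (99/8)x^3

θ f = 8x^8 - 12x^6 + 6x^3
S_{2} f = 256x^8 - 128x^6 + 16x^3
(θ + S_{2}) f = 264x^8 - 140x^6 + 22x^3
S_{1/2} (θ + S_{2}) f = (33/32)x^8 - (35/16)x^6 + (11/4)x^3
(-(3/2)S_{1/2}) (θ + S_{2}) f = -(99/64)x^8 + (105/32)x^6 - (33/8)x^3
θ (-(3/2)S_{1/2}) (θ + S_{2}) f = -(99/8)x^8 + (315/16)x^6 - (99/8)x^3


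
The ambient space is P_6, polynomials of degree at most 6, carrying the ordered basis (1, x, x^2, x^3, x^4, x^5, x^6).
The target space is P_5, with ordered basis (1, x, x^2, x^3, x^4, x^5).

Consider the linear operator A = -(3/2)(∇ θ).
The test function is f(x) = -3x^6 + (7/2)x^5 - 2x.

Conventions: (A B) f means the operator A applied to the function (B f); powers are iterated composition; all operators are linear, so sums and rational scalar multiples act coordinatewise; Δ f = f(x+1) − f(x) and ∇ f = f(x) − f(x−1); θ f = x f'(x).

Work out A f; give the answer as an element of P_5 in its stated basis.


θ f = -18x^6 + (35/2)x^5 - 2x
∇ θ f = -108x^5 + (715/2)x^4 - 535x^3 + 445x^2 - (391/2)x + 67/2
(-(3/2)(∇ θ)) f = 162x^5 - (2145/4)x^4 + (1605/2)x^3 - (1335/2)x^2 + (1173/4)x - 201/4

the image equals g(x) = 162x^5 - (2145/4)x^4 + (1605/2)x^3 - (1335/2)x^2 + (1173/4)x - 201/4


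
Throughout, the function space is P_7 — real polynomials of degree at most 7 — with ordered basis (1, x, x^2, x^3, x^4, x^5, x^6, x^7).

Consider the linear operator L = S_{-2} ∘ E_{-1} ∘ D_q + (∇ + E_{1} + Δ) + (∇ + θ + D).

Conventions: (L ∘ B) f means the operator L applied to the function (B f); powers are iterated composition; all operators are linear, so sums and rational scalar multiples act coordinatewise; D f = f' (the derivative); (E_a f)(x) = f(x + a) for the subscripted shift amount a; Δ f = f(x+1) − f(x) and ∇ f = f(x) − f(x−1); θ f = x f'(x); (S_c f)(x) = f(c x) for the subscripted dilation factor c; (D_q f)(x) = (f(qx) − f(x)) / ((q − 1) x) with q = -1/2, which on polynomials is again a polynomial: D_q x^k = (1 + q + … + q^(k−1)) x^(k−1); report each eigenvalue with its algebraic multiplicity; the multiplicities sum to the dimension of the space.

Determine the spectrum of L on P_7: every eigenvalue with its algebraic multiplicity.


λ = 1 (multiplicity 1), λ = 2 (multiplicity 1), λ = 3 (multiplicity 1), λ = 4 (multiplicity 1), λ = 5 (multiplicity 1), λ = 6 (multiplicity 1), λ = 7 (multiplicity 1), λ = 8 (multiplicity 1)

image of 1: 1
image of x: 2x + 6
image of x^2: 3x^2 + 9x - 1/2
image of x^3: 4x^3 + 18x^2 + 3x + 19/4
image of x^4: 5x^4 + 15x^3 - (15/2)x^2 + (49/4)x - 5/8
image of x^5: 6x^5 + 36x^4 + 22x^3 + (113/2)x^2 + (11/2)x + 75/16
image of x^6: 7x^6 + 9x^5 - (105/2)x^4 + (55/2)x^3 - (105/4)x^2 + (279/16)x - 21/32
image of x^7: 8x^7 + 78x^6 + 129x^5 + (1205/4)x^4 + (215/2)x^3 + (1989/16)x^2 + (129/16)x + 299/64
the matrix is upper triangular; its diagonal is (1, 2, 3, 4, 5, 6, 7, 8)
for a triangular matrix the eigenvalues are the diagonal entries, with algebraic multiplicity their repetition count


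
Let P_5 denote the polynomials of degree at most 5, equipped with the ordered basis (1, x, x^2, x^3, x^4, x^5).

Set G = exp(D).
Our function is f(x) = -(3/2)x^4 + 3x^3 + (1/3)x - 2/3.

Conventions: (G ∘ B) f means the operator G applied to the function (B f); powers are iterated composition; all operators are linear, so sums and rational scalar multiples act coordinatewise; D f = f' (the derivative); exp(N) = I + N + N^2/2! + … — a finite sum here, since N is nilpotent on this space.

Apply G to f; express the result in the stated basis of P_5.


g(x) = -(3/2)x^4 - 3x^3 + (10/3)x + 7/6

order-1 term: -6x^3 + 9x^2 + 1/3
order-2 term: -9x^2 + 9x
order-3 term: -6x + 3
order-4 term: -3/2
the series for exp(D) f terminates at order 4
exp(D) f = -(3/2)x^4 - 3x^3 + (10/3)x + 7/6


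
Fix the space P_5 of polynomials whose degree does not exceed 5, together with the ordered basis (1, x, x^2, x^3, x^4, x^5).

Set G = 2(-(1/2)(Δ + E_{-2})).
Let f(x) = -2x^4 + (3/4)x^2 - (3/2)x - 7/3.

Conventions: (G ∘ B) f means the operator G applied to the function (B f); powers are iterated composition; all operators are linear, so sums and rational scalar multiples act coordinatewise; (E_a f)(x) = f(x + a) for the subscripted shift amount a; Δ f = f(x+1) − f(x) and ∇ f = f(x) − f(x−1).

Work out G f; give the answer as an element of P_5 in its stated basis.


the result is g(x) = 2x^4 - 8x^3 + (237/4)x^2 - 53x + 373/12

Δ f = -8x^3 - 12x^2 - (13/2)x - 11/4
E_{-2} f = -2x^4 + 16x^3 - (189/4)x^2 + (119/2)x - 85/3
(Δ + E_{-2}) f = -2x^4 + 8x^3 - (237/4)x^2 + 53x - 373/12
(-(1/2)(Δ + E_{-2})) f = x^4 - 4x^3 + (237/8)x^2 - (53/2)x + 373/24
(2(-(1/2)(Δ + E_{-2}))) f = 2x^4 - 8x^3 + (237/4)x^2 - 53x + 373/12


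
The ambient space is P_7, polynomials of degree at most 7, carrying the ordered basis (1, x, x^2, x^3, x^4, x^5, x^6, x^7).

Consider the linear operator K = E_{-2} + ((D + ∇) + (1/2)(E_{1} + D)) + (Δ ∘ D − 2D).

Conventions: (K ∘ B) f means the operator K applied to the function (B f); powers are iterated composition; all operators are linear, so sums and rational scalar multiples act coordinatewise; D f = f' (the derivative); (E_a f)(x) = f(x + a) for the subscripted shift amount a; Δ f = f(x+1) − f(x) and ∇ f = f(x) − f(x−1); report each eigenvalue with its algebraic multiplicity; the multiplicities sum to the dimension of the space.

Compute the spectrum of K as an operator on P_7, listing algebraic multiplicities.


image of 1: 3/2
image of x: (3/2)x - 1
image of x^2: (3/2)x^2 - 2x + 11/2
image of x^3: (3/2)x^3 - 3x^2 + (33/2)x - 7/2
image of x^4: (3/2)x^4 - 4x^3 + 33x^2 - 14x + 39/2
image of x^5: (3/2)x^5 - 5x^4 + 55x^3 - 35x^2 + (195/2)x - 51/2
image of x^6: (3/2)x^6 - 6x^5 + (165/2)x^4 - 70x^3 + (585/2)x^2 - 153x + 139/2
image of x^7: (3/2)x^7 - 7x^6 + (231/2)x^5 - (245/2)x^4 + (1365/2)x^3 - (1071/2)x^2 + (973/2)x - 239/2
the matrix is upper triangular; its diagonal is (3/2, 3/2, 3/2, 3/2, 3/2, 3/2, 3/2, 3/2)
for a triangular matrix the eigenvalues are the diagonal entries, with algebraic multiplicity their repetition count

λ = 3/2 (multiplicity 8)


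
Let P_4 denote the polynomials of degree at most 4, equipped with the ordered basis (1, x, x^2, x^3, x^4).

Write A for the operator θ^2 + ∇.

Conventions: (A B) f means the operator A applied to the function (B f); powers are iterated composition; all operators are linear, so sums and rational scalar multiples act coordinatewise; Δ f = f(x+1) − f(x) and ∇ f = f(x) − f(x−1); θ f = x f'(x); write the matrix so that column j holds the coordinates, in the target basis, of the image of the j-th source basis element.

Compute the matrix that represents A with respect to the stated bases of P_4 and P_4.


image of 1: 0
image of x: x + 1
image of x^2: 4x^2 + 2x - 1
image of x^3: 9x^3 + 3x^2 - 3x + 1
image of x^4: 16x^4 + 4x^3 - 6x^2 + 4x - 1
each image's coordinates form column j of the matrix

the matrix is [[0, 1, -1, 1, -1]; [0, 1, 2, -3, 4]; [0, 0, 4, 3, -6]; [0, 0, 0, 9, 4]; [0, 0, 0, 0, 16]] (rows listed top to bottom)


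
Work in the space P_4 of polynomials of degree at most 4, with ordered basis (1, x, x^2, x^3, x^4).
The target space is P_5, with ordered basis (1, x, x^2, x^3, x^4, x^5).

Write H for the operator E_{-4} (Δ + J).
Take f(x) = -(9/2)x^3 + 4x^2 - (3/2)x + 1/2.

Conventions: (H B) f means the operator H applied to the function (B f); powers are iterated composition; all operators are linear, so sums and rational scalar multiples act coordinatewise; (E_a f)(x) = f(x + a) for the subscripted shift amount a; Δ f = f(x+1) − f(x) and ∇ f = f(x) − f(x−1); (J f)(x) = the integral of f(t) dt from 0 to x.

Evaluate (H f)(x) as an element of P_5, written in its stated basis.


Δ f = -(27/2)x^2 - (11/2)x - 2
J f = -(9/8)x^4 + (4/3)x^3 - (3/4)x^2 + (1/2)x
(Δ + J) f = -(9/8)x^4 + (4/3)x^3 - (57/4)x^2 - 5x - 2
E_{-4} (Δ + J) f = -(9/8)x^4 + (58/3)x^3 - (553/4)x^2 + 461x - 1750/3

g(x) = -(9/8)x^4 + (58/3)x^3 - (553/4)x^2 + 461x - 1750/3


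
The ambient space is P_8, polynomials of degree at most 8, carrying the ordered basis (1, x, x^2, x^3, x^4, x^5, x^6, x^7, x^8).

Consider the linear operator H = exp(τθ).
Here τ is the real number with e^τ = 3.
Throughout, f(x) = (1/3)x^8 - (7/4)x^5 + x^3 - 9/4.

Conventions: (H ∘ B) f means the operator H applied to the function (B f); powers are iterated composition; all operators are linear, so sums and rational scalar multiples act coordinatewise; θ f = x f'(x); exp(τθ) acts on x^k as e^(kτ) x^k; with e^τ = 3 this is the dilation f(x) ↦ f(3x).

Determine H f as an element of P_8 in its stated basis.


exp(τθ) x^k = e^(kτ) x^k; with e^τ = 3 this sends x^k to 3^k x^k
x^3 ↦ 27 x^3
x^5 ↦ 243 x^5
x^8 ↦ 6561 x^8
applying this coordinatewise to f: exp(τθ) f = 2187x^8 - (1701/4)x^5 + 27x^3 - 9/4

the result is g(x) = 2187x^8 - (1701/4)x^5 + 27x^3 - 9/4


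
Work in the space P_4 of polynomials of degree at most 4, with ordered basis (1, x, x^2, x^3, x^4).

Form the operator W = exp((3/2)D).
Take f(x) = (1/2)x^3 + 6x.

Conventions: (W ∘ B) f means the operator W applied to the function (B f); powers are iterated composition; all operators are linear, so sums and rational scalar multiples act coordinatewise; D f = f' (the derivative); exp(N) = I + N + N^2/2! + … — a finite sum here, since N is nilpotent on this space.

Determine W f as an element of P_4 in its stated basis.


order-1 term: (9/4)x^2 + 9
order-2 term: (27/8)x
order-3 term: 27/16
the series for exp((3/2)D) f terminates at order 3
exp((3/2)D) f = (1/2)x^3 + (9/4)x^2 + (75/8)x + 171/16

the result is g(x) = (1/2)x^3 + (9/4)x^2 + (75/8)x + 171/16


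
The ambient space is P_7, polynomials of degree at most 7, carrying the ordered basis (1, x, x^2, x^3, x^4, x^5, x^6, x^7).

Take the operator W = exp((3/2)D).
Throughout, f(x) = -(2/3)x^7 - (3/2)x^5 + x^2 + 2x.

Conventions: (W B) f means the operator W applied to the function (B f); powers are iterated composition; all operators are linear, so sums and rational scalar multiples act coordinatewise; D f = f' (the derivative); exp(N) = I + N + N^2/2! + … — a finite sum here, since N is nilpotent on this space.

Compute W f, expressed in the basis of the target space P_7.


the result is g(x) = -(2/3)x^7 - 7x^6 - 33x^5 - 90x^4 - (1215/8)x^3 - (2495/16)x^2 - (689/8)x - 561/32

order-1 term: -7x^6 - (45/4)x^4 + 3x + 3
order-2 term: -(63/2)x^5 - (135/4)x^3 + 9/4
order-3 term: -(315/4)x^4 - (405/8)x^2
order-4 term: -(945/8)x^3 - (1215/32)x
order-5 term: -(1701/16)x^2 - 729/64
order-6 term: -(1701/32)x
order-7 term: -729/64
the series for exp((3/2)D) f terminates at order 7
exp((3/2)D) f = -(2/3)x^7 - 7x^6 - 33x^5 - 90x^4 - (1215/8)x^3 - (2495/16)x^2 - (689/8)x - 561/32
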